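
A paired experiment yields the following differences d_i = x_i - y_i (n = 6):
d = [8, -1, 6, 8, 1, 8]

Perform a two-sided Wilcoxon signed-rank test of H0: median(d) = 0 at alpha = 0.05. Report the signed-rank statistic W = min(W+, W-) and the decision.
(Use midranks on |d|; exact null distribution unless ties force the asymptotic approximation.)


Step 1: Drop any zero differences (none here) and take |d_i|.
|d| = [8, 1, 6, 8, 1, 8]
Step 2: Midrank |d_i| (ties get averaged ranks).
ranks: |8|->5, |1|->1.5, |6|->3, |8|->5, |1|->1.5, |8|->5
Step 3: Attach original signs; sum ranks with positive sign and with negative sign.
W+ = 5 + 3 + 5 + 1.5 + 5 = 19.5
W- = 1.5 = 1.5
(Check: W+ + W- = 21 should equal n(n+1)/2 = 21.)
Step 4: Test statistic W = min(W+, W-) = 1.5.
Step 5: Ties in |d|, so use the tie-corrected normal approximation.
        E[W] = n(n+1)/4 = 6*7/4 = 10.5.
        Tie groups: |d|=1 (t=2), |d|=8 (t=3); sum(t^3 - t) = 30.
        Var[W] = n(n+1)(2n+1)/24 - sum(t^3-t)/48 = 546/24 - 30/48 = 22.125.
        z = (W - E[W]) / sqrt(Var[W]) = (1.5 - 10.5) / 4.7037 = -1.9134.
        Two-sided p = 2*Phi(z) = 0.055700.
Step 6: alpha = 0.05. fail to reject H0.

W+ = 19.5, W- = 1.5, W = min = 1.5, p = 0.055700, fail to reject H0.


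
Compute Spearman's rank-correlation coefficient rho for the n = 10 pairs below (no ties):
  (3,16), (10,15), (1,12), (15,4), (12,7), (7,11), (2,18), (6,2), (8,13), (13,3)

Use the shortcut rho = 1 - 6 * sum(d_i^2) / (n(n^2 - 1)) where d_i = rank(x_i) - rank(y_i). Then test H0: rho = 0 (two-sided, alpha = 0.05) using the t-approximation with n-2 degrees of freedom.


Step 1: Rank x and y separately (midranks; no ties here).
rank(x): 3->3, 10->7, 1->1, 15->10, 12->8, 7->5, 2->2, 6->4, 8->6, 13->9
rank(y): 16->9, 15->8, 12->6, 4->3, 7->4, 11->5, 18->10, 2->1, 13->7, 3->2
Step 2: d_i = R_x(i) - R_y(i); compute d_i^2.
  (3-9)^2=36, (7-8)^2=1, (1-6)^2=25, (10-3)^2=49, (8-4)^2=16, (5-5)^2=0, (2-10)^2=64, (4-1)^2=9, (6-7)^2=1, (9-2)^2=49
sum(d^2) = 250.
Step 3: rho = 1 - 6*250 / (10*(10^2 - 1)) = 1 - 1500/990 = -0.515152.
Step 4: Under H0, t = rho * sqrt((n-2)/(1-rho^2)) = -1.7000 ~ t(8).
Step 5: Two-sided p-value from the t-distribution with 8 df = 0.127553.
Step 6: alpha = 0.05. fail to reject H0.

rho = -0.5152, p = 0.127553, fail to reject H0 at alpha = 0.05.


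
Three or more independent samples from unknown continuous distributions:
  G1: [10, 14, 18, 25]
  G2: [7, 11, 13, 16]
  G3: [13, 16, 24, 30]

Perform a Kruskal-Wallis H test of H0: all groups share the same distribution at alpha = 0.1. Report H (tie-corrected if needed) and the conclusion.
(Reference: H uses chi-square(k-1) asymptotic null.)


Step 1: Combine all N = 12 observations and assign midranks.
sorted (value, group, rank): (7,G2,1), (10,G1,2), (11,G2,3), (13,G2,4.5), (13,G3,4.5), (14,G1,6), (16,G2,7.5), (16,G3,7.5), (18,G1,9), (24,G3,10), (25,G1,11), (30,G3,12)
Step 2: Sum ranks within each group.
R_1 = 28 (n_1 = 4)
R_2 = 16 (n_2 = 4)
R_3 = 34 (n_3 = 4)
Step 3: H = 12/(N(N+1)) * sum(R_i^2/n_i) - 3(N+1)
     = 12/(12*13) * (28^2/4 + 16^2/4 + 34^2/4) - 3*13
     = 0.076923 * 549 - 39
     = 3.230769.
Step 4: Ties present; correction factor C = 1 - 12/(12^3 - 12) = 0.993007. Corrected H = 3.230769 / 0.993007 = 3.253521.
Step 5: Under H0, H ~ chi^2(2); p-value = 0.196565.
Step 6: alpha = 0.1. fail to reject H0.

H = 3.2535, df = 2, p = 0.196565, fail to reject H0.


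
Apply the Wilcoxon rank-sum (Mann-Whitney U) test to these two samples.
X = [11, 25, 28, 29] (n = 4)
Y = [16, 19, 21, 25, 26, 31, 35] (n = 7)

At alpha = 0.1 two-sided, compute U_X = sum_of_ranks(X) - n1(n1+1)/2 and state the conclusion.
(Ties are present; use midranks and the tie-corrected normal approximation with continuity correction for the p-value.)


Step 1: Combine and sort all 11 observations; assign midranks.
sorted (value, group): (11,X), (16,Y), (19,Y), (21,Y), (25,X), (25,Y), (26,Y), (28,X), (29,X), (31,Y), (35,Y)
ranks: 11->1, 16->2, 19->3, 21->4, 25->5.5, 25->5.5, 26->7, 28->8, 29->9, 31->10, 35->11
Step 2: Rank sum for X: R1 = 1 + 5.5 + 8 + 9 = 23.5.
Step 3: U_X = R1 - n1(n1+1)/2 = 23.5 - 4*5/2 = 23.5 - 10 = 13.5.
       U_Y = n1*n2 - U_X = 28 - 13.5 = 14.5.
Step 4: Ties are present, so use the tie-corrected normal approximation (with continuity correction) for the p-value.
Step 5: p-value = 1.000000; compare to alpha = 0.1. fail to reject H0.

U_X = 13.5, p = 1.000000, fail to reject H0 at alpha = 0.1.


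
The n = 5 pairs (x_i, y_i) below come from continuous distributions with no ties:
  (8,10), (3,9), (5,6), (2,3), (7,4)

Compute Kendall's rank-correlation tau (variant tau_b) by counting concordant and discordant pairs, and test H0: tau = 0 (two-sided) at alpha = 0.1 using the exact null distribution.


Step 1: Enumerate the 10 unordered pairs (i,j) with i<j and classify each by sign(x_j-x_i) * sign(y_j-y_i).
  (1,2):dx=-5,dy=-1->C; (1,3):dx=-3,dy=-4->C; (1,4):dx=-6,dy=-7->C; (1,5):dx=-1,dy=-6->C
  (2,3):dx=+2,dy=-3->D; (2,4):dx=-1,dy=-6->C; (2,5):dx=+4,dy=-5->D; (3,4):dx=-3,dy=-3->C
  (3,5):dx=+2,dy=-2->D; (4,5):dx=+5,dy=+1->C
Step 2: C = 7, D = 3, total pairs = 10.
Step 3: tau = (C - D)/(n(n-1)/2) = (7 - 3)/10 = 0.400000.
Step 4: Exact two-sided p-value (enumerate n! = 120 permutations of y under H0): p = 0.483333.
Step 5: alpha = 0.1. fail to reject H0.

tau_b = 0.4000 (C=7, D=3), p = 0.483333, fail to reject H0.


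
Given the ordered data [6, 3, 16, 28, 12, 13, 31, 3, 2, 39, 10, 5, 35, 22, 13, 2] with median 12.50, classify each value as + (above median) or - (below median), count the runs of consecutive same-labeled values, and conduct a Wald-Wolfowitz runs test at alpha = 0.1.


Step 1: Compute median = 12.50; label A = above, B = below.
Labels in order: BBAABAABBABBAAAB  (n_A = 8, n_B = 8)
Step 2: Count runs R = 9.
Step 3: Under H0 (random ordering), E[R] = 2*n_A*n_B/(n_A+n_B) + 1 = 2*8*8/16 + 1 = 9.0000.
        Var[R] = 2*n_A*n_B*(2*n_A*n_B - n_A - n_B) / ((n_A+n_B)^2 * (n_A+n_B-1)) = 14336/3840 = 3.7333.
        SD[R] = 1.9322.
Step 4: R = E[R], so z = 0 with no continuity correction.
Step 5: Two-sided p-value via normal approximation = 2*(1 - Phi(|z|)) = 1.000000.
Step 6: alpha = 0.1. fail to reject H0.

R = 9, z = 0.0000, p = 1.000000, fail to reject H0.


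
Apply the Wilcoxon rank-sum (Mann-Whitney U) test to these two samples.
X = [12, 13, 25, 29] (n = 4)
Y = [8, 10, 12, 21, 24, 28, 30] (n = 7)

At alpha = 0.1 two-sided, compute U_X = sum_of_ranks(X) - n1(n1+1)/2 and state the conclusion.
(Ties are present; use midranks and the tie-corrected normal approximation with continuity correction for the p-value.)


Step 1: Combine and sort all 11 observations; assign midranks.
sorted (value, group): (8,Y), (10,Y), (12,X), (12,Y), (13,X), (21,Y), (24,Y), (25,X), (28,Y), (29,X), (30,Y)
ranks: 8->1, 10->2, 12->3.5, 12->3.5, 13->5, 21->6, 24->7, 25->8, 28->9, 29->10, 30->11
Step 2: Rank sum for X: R1 = 3.5 + 5 + 8 + 10 = 26.5.
Step 3: U_X = R1 - n1(n1+1)/2 = 26.5 - 4*5/2 = 26.5 - 10 = 16.5.
       U_Y = n1*n2 - U_X = 28 - 16.5 = 11.5.
Step 4: Ties are present, so use the tie-corrected normal approximation (with continuity correction) for the p-value.
Step 5: p-value = 0.704817; compare to alpha = 0.1. fail to reject H0.

U_X = 16.5, p = 0.704817, fail to reject H0 at alpha = 0.1.


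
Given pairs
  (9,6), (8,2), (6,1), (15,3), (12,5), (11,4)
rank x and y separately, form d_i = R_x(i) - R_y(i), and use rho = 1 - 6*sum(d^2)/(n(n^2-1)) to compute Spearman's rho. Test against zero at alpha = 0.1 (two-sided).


Step 1: Rank x and y separately (midranks; no ties here).
rank(x): 9->3, 8->2, 6->1, 15->6, 12->5, 11->4
rank(y): 6->6, 2->2, 1->1, 3->3, 5->5, 4->4
Step 2: d_i = R_x(i) - R_y(i); compute d_i^2.
  (3-6)^2=9, (2-2)^2=0, (1-1)^2=0, (6-3)^2=9, (5-5)^2=0, (4-4)^2=0
sum(d^2) = 18.
Step 3: rho = 1 - 6*18 / (6*(6^2 - 1)) = 1 - 108/210 = 0.485714.
Step 4: Under H0, t = rho * sqrt((n-2)/(1-rho^2)) = 1.1113 ~ t(4).
Step 5: Two-sided p-value from the t-distribution with 4 df = 0.328723.
Step 6: alpha = 0.1. fail to reject H0.

rho = 0.4857, p = 0.328723, fail to reject H0 at alpha = 0.1.


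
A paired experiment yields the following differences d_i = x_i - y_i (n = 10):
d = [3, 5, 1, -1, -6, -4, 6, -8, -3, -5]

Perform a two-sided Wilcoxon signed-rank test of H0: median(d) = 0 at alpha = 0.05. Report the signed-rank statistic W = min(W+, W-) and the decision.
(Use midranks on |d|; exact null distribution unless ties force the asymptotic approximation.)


Step 1: Drop any zero differences (none here) and take |d_i|.
|d| = [3, 5, 1, 1, 6, 4, 6, 8, 3, 5]
Step 2: Midrank |d_i| (ties get averaged ranks).
ranks: |3|->3.5, |5|->6.5, |1|->1.5, |1|->1.5, |6|->8.5, |4|->5, |6|->8.5, |8|->10, |3|->3.5, |5|->6.5
Step 3: Attach original signs; sum ranks with positive sign and with negative sign.
W+ = 3.5 + 6.5 + 1.5 + 8.5 = 20
W- = 1.5 + 8.5 + 5 + 10 + 3.5 + 6.5 = 35
(Check: W+ + W- = 55 should equal n(n+1)/2 = 55.)
Step 4: Test statistic W = min(W+, W-) = 20.
Step 5: Ties in |d|, so use the tie-corrected normal approximation.
        E[W] = n(n+1)/4 = 10*11/4 = 27.5.
        Tie groups: |d|=1 (t=2), |d|=3 (t=2), |d|=5 (t=2), |d|=6 (t=2); sum(t^3 - t) = 24.
        Var[W] = n(n+1)(2n+1)/24 - sum(t^3-t)/48 = 2310/24 - 24/48 = 95.75.
        z = (W - E[W]) / sqrt(Var[W]) = (20 - 27.5) / 9.7852 = -0.7665.
        Two-sided p = 2*Phi(z) = 0.443400.
Step 6: alpha = 0.05. fail to reject H0.

W+ = 20, W- = 35, W = min = 20, p = 0.443400, fail to reject H0.


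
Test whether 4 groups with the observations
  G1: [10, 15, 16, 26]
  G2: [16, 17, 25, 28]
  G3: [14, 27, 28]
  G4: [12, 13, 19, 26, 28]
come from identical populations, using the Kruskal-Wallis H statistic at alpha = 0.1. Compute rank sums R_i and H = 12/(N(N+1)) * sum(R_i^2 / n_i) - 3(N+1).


Step 1: Combine all N = 16 observations and assign midranks.
sorted (value, group, rank): (10,G1,1), (12,G4,2), (13,G4,3), (14,G3,4), (15,G1,5), (16,G1,6.5), (16,G2,6.5), (17,G2,8), (19,G4,9), (25,G2,10), (26,G1,11.5), (26,G4,11.5), (27,G3,13), (28,G2,15), (28,G3,15), (28,G4,15)
Step 2: Sum ranks within each group.
R_1 = 24 (n_1 = 4)
R_2 = 39.5 (n_2 = 4)
R_3 = 32 (n_3 = 3)
R_4 = 40.5 (n_4 = 5)
Step 3: H = 12/(N(N+1)) * sum(R_i^2/n_i) - 3(N+1)
     = 12/(16*17) * (24^2/4 + 39.5^2/4 + 32^2/3 + 40.5^2/5) - 3*17
     = 0.044118 * 1203.45 - 51
     = 2.093199.
Step 4: Ties present; correction factor C = 1 - 36/(16^3 - 16) = 0.991176. Corrected H = 2.093199 / 0.991176 = 2.111832.
Step 5: Under H0, H ~ chi^2(3); p-value = 0.549523.
Step 6: alpha = 0.1. fail to reject H0.

H = 2.1118, df = 3, p = 0.549523, fail to reject H0.


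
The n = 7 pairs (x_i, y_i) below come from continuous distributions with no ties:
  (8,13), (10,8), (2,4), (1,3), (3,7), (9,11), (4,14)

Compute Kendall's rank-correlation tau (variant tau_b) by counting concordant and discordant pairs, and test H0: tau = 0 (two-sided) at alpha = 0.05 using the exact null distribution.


Step 1: Enumerate the 21 unordered pairs (i,j) with i<j and classify each by sign(x_j-x_i) * sign(y_j-y_i).
  (1,2):dx=+2,dy=-5->D; (1,3):dx=-6,dy=-9->C; (1,4):dx=-7,dy=-10->C; (1,5):dx=-5,dy=-6->C
  (1,6):dx=+1,dy=-2->D; (1,7):dx=-4,dy=+1->D; (2,3):dx=-8,dy=-4->C; (2,4):dx=-9,dy=-5->C
  (2,5):dx=-7,dy=-1->C; (2,6):dx=-1,dy=+3->D; (2,7):dx=-6,dy=+6->D; (3,4):dx=-1,dy=-1->C
  (3,5):dx=+1,dy=+3->C; (3,6):dx=+7,dy=+7->C; (3,7):dx=+2,dy=+10->C; (4,5):dx=+2,dy=+4->C
  (4,6):dx=+8,dy=+8->C; (4,7):dx=+3,dy=+11->C; (5,6):dx=+6,dy=+4->C; (5,7):dx=+1,dy=+7->C
  (6,7):dx=-5,dy=+3->D
Step 2: C = 15, D = 6, total pairs = 21.
Step 3: tau = (C - D)/(n(n-1)/2) = (15 - 6)/21 = 0.428571.
Step 4: Exact two-sided p-value (enumerate n! = 5040 permutations of y under H0): p = 0.238889.
Step 5: alpha = 0.05. fail to reject H0.

tau_b = 0.4286 (C=15, D=6), p = 0.238889, fail to reject H0.


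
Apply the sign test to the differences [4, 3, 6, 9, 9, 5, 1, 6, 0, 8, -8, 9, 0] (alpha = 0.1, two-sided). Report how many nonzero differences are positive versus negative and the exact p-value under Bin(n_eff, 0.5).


Step 1: Discard zero differences. Original n = 13; n_eff = number of nonzero differences = 11.
Nonzero differences (with sign): +4, +3, +6, +9, +9, +5, +1, +6, +8, -8, +9
Step 2: Count signs: positive = 10, negative = 1.
Step 3: Under H0: P(positive) = 0.5, so the number of positives S ~ Bin(11, 0.5).
Step 4: Two-sided exact p-value = sum of Bin(11,0.5) probabilities at or below the observed probability = 0.011719.
Step 5: alpha = 0.1. reject H0.

n_eff = 11, pos = 10, neg = 1, p = 0.011719, reject H0.


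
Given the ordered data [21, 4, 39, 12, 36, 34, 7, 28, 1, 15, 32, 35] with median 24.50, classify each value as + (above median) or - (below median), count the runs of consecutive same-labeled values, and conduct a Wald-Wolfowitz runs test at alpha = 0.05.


Step 1: Compute median = 24.50; label A = above, B = below.
Labels in order: BBABAABABBAA  (n_A = 6, n_B = 6)
Step 2: Count runs R = 8.
Step 3: Under H0 (random ordering), E[R] = 2*n_A*n_B/(n_A+n_B) + 1 = 2*6*6/12 + 1 = 7.0000.
        Var[R] = 2*n_A*n_B*(2*n_A*n_B - n_A - n_B) / ((n_A+n_B)^2 * (n_A+n_B-1)) = 4320/1584 = 2.7273.
        SD[R] = 1.6514.
Step 4: Continuity-corrected z = (R - 0.5 - E[R]) / SD[R] = (8 - 0.5 - 7.0000) / 1.6514 = 0.3028.
Step 5: Two-sided p-value via normal approximation = 2*(1 - Phi(|z|)) = 0.762069.
Step 6: alpha = 0.05. fail to reject H0.

R = 8, z = 0.3028, p = 0.762069, fail to reject H0.


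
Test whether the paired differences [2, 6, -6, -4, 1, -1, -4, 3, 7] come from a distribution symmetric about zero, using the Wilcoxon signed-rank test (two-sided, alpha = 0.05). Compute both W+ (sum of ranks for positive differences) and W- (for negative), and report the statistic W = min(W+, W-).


Step 1: Drop any zero differences (none here) and take |d_i|.
|d| = [2, 6, 6, 4, 1, 1, 4, 3, 7]
Step 2: Midrank |d_i| (ties get averaged ranks).
ranks: |2|->3, |6|->7.5, |6|->7.5, |4|->5.5, |1|->1.5, |1|->1.5, |4|->5.5, |3|->4, |7|->9
Step 3: Attach original signs; sum ranks with positive sign and with negative sign.
W+ = 3 + 7.5 + 1.5 + 4 + 9 = 25
W- = 7.5 + 5.5 + 1.5 + 5.5 = 20
(Check: W+ + W- = 45 should equal n(n+1)/2 = 45.)
Step 4: Test statistic W = min(W+, W-) = 20.
Step 5: Ties in |d|, so use the tie-corrected normal approximation.
        E[W] = n(n+1)/4 = 9*10/4 = 22.5.
        Tie groups: |d|=1 (t=2), |d|=4 (t=2), |d|=6 (t=2); sum(t^3 - t) = 18.
        Var[W] = n(n+1)(2n+1)/24 - sum(t^3-t)/48 = 1710/24 - 18/48 = 70.875.
        z = (W - E[W]) / sqrt(Var[W]) = (20 - 22.5) / 8.4187 = -0.2970.
        Two-sided p = 2*Phi(z) = 0.766499.
Step 6: alpha = 0.05. fail to reject H0.

W+ = 25, W- = 20, W = min = 20, p = 0.766499, fail to reject H0.


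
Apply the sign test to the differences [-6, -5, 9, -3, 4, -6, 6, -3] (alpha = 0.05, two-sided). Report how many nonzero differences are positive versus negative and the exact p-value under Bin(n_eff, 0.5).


Step 1: Discard zero differences. Original n = 8; n_eff = number of nonzero differences = 8.
Nonzero differences (with sign): -6, -5, +9, -3, +4, -6, +6, -3
Step 2: Count signs: positive = 3, negative = 5.
Step 3: Under H0: P(positive) = 0.5, so the number of positives S ~ Bin(8, 0.5).
Step 4: Two-sided exact p-value = sum of Bin(8,0.5) probabilities at or below the observed probability = 0.726562.
Step 5: alpha = 0.05. fail to reject H0.

n_eff = 8, pos = 3, neg = 5, p = 0.726562, fail to reject H0.


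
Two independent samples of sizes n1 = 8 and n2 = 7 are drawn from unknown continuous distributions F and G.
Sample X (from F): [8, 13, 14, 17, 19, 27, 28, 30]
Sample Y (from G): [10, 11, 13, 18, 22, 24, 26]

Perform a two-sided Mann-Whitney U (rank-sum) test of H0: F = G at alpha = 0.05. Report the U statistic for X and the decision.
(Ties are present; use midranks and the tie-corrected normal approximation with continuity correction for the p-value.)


Step 1: Combine and sort all 15 observations; assign midranks.
sorted (value, group): (8,X), (10,Y), (11,Y), (13,X), (13,Y), (14,X), (17,X), (18,Y), (19,X), (22,Y), (24,Y), (26,Y), (27,X), (28,X), (30,X)
ranks: 8->1, 10->2, 11->3, 13->4.5, 13->4.5, 14->6, 17->7, 18->8, 19->9, 22->10, 24->11, 26->12, 27->13, 28->14, 30->15
Step 2: Rank sum for X: R1 = 1 + 4.5 + 6 + 7 + 9 + 13 + 14 + 15 = 69.5.
Step 3: U_X = R1 - n1(n1+1)/2 = 69.5 - 8*9/2 = 69.5 - 36 = 33.5.
       U_Y = n1*n2 - U_X = 56 - 33.5 = 22.5.
Step 4: Ties are present, so use the tie-corrected normal approximation (with continuity correction) for the p-value.
Step 5: p-value = 0.562485; compare to alpha = 0.05. fail to reject H0.

U_X = 33.5, p = 0.562485, fail to reject H0 at alpha = 0.05.


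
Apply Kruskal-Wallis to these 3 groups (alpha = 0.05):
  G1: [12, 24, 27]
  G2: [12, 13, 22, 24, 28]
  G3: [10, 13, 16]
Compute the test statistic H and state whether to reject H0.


Step 1: Combine all N = 11 observations and assign midranks.
sorted (value, group, rank): (10,G3,1), (12,G1,2.5), (12,G2,2.5), (13,G2,4.5), (13,G3,4.5), (16,G3,6), (22,G2,7), (24,G1,8.5), (24,G2,8.5), (27,G1,10), (28,G2,11)
Step 2: Sum ranks within each group.
R_1 = 21 (n_1 = 3)
R_2 = 33.5 (n_2 = 5)
R_3 = 11.5 (n_3 = 3)
Step 3: H = 12/(N(N+1)) * sum(R_i^2/n_i) - 3(N+1)
     = 12/(11*12) * (21^2/3 + 33.5^2/5 + 11.5^2/3) - 3*12
     = 0.090909 * 415.533 - 36
     = 1.775758.
Step 4: Ties present; correction factor C = 1 - 18/(11^3 - 11) = 0.986364. Corrected H = 1.775758 / 0.986364 = 1.800307.
Step 5: Under H0, H ~ chi^2(2); p-value = 0.406507.
Step 6: alpha = 0.05. fail to reject H0.

H = 1.8003, df = 2, p = 0.406507, fail to reject H0.


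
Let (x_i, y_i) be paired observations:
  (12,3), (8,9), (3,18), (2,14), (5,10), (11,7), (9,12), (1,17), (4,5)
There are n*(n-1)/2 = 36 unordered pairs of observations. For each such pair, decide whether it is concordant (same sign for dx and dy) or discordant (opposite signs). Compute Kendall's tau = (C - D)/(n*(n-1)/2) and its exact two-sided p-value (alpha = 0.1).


Step 1: Enumerate the 36 unordered pairs (i,j) with i<j and classify each by sign(x_j-x_i) * sign(y_j-y_i).
  (1,2):dx=-4,dy=+6->D; (1,3):dx=-9,dy=+15->D; (1,4):dx=-10,dy=+11->D; (1,5):dx=-7,dy=+7->D
  (1,6):dx=-1,dy=+4->D; (1,7):dx=-3,dy=+9->D; (1,8):dx=-11,dy=+14->D; (1,9):dx=-8,dy=+2->D
  (2,3):dx=-5,dy=+9->D; (2,4):dx=-6,dy=+5->D; (2,5):dx=-3,dy=+1->D; (2,6):dx=+3,dy=-2->D
  (2,7):dx=+1,dy=+3->C; (2,8):dx=-7,dy=+8->D; (2,9):dx=-4,dy=-4->C; (3,4):dx=-1,dy=-4->C
  (3,5):dx=+2,dy=-8->D; (3,6):dx=+8,dy=-11->D; (3,7):dx=+6,dy=-6->D; (3,8):dx=-2,dy=-1->C
  (3,9):dx=+1,dy=-13->D; (4,5):dx=+3,dy=-4->D; (4,6):dx=+9,dy=-7->D; (4,7):dx=+7,dy=-2->D
  (4,8):dx=-1,dy=+3->D; (4,9):dx=+2,dy=-9->D; (5,6):dx=+6,dy=-3->D; (5,7):dx=+4,dy=+2->C
  (5,8):dx=-4,dy=+7->D; (5,9):dx=-1,dy=-5->C; (6,7):dx=-2,dy=+5->D; (6,8):dx=-10,dy=+10->D
  (6,9):dx=-7,dy=-2->C; (7,8):dx=-8,dy=+5->D; (7,9):dx=-5,dy=-7->C; (8,9):dx=+3,dy=-12->D
Step 2: C = 8, D = 28, total pairs = 36.
Step 3: tau = (C - D)/(n(n-1)/2) = (8 - 28)/36 = -0.555556.
Step 4: Exact two-sided p-value (enumerate n! = 362880 permutations of y under H0): p = 0.044615.
Step 5: alpha = 0.1. reject H0.

tau_b = -0.5556 (C=8, D=28), p = 0.044615, reject H0.


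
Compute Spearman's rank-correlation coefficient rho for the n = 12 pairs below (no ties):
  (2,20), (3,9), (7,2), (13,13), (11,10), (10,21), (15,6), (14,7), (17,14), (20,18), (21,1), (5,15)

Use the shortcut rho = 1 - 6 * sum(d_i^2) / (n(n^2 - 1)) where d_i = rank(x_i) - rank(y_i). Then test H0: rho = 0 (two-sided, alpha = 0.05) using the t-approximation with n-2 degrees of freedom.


Step 1: Rank x and y separately (midranks; no ties here).
rank(x): 2->1, 3->2, 7->4, 13->7, 11->6, 10->5, 15->9, 14->8, 17->10, 20->11, 21->12, 5->3
rank(y): 20->11, 9->5, 2->2, 13->7, 10->6, 21->12, 6->3, 7->4, 14->8, 18->10, 1->1, 15->9
Step 2: d_i = R_x(i) - R_y(i); compute d_i^2.
  (1-11)^2=100, (2-5)^2=9, (4-2)^2=4, (7-7)^2=0, (6-6)^2=0, (5-12)^2=49, (9-3)^2=36, (8-4)^2=16, (10-8)^2=4, (11-10)^2=1, (12-1)^2=121, (3-9)^2=36
sum(d^2) = 376.
Step 3: rho = 1 - 6*376 / (12*(12^2 - 1)) = 1 - 2256/1716 = -0.314685.
Step 4: Under H0, t = rho * sqrt((n-2)/(1-rho^2)) = -1.0484 ~ t(10).
Step 5: Two-sided p-value from the t-distribution with 10 df = 0.319139.
Step 6: alpha = 0.05. fail to reject H0.

rho = -0.3147, p = 0.319139, fail to reject H0 at alpha = 0.05.


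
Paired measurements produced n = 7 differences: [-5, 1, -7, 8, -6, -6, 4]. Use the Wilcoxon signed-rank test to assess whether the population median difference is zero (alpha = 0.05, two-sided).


Step 1: Drop any zero differences (none here) and take |d_i|.
|d| = [5, 1, 7, 8, 6, 6, 4]
Step 2: Midrank |d_i| (ties get averaged ranks).
ranks: |5|->3, |1|->1, |7|->6, |8|->7, |6|->4.5, |6|->4.5, |4|->2
Step 3: Attach original signs; sum ranks with positive sign and with negative sign.
W+ = 1 + 7 + 2 = 10
W- = 3 + 6 + 4.5 + 4.5 = 18
(Check: W+ + W- = 28 should equal n(n+1)/2 = 28.)
Step 4: Test statistic W = min(W+, W-) = 10.
Step 5: Ties in |d|, so use the tie-corrected normal approximation.
        E[W] = n(n+1)/4 = 7*8/4 = 14.
        Tie groups: |d|=6 (t=2); sum(t^3 - t) = 6.
        Var[W] = n(n+1)(2n+1)/24 - sum(t^3-t)/48 = 840/24 - 6/48 = 34.875.
        z = (W - E[W]) / sqrt(Var[W]) = (10 - 14) / 5.9055 = -0.6773.
        Two-sided p = 2*Phi(z) = 0.498194.
Step 6: alpha = 0.05. fail to reject H0.

W+ = 10, W- = 18, W = min = 10, p = 0.498194, fail to reject H0.


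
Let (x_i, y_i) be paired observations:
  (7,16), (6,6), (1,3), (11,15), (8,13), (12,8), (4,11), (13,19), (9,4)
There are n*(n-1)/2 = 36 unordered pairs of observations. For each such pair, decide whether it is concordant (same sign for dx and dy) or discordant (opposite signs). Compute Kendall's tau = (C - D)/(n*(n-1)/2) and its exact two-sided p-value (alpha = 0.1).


Step 1: Enumerate the 36 unordered pairs (i,j) with i<j and classify each by sign(x_j-x_i) * sign(y_j-y_i).
  (1,2):dx=-1,dy=-10->C; (1,3):dx=-6,dy=-13->C; (1,4):dx=+4,dy=-1->D; (1,5):dx=+1,dy=-3->D
  (1,6):dx=+5,dy=-8->D; (1,7):dx=-3,dy=-5->C; (1,8):dx=+6,dy=+3->C; (1,9):dx=+2,dy=-12->D
  (2,3):dx=-5,dy=-3->C; (2,4):dx=+5,dy=+9->C; (2,5):dx=+2,dy=+7->C; (2,6):dx=+6,dy=+2->C
  (2,7):dx=-2,dy=+5->D; (2,8):dx=+7,dy=+13->C; (2,9):dx=+3,dy=-2->D; (3,4):dx=+10,dy=+12->C
  (3,5):dx=+7,dy=+10->C; (3,6):dx=+11,dy=+5->C; (3,7):dx=+3,dy=+8->C; (3,8):dx=+12,dy=+16->C
  (3,9):dx=+8,dy=+1->C; (4,5):dx=-3,dy=-2->C; (4,6):dx=+1,dy=-7->D; (4,7):dx=-7,dy=-4->C
  (4,8):dx=+2,dy=+4->C; (4,9):dx=-2,dy=-11->C; (5,6):dx=+4,dy=-5->D; (5,7):dx=-4,dy=-2->C
  (5,8):dx=+5,dy=+6->C; (5,9):dx=+1,dy=-9->D; (6,7):dx=-8,dy=+3->D; (6,8):dx=+1,dy=+11->C
  (6,9):dx=-3,dy=-4->C; (7,8):dx=+9,dy=+8->C; (7,9):dx=+5,dy=-7->D; (8,9):dx=-4,dy=-15->C
Step 2: C = 25, D = 11, total pairs = 36.
Step 3: tau = (C - D)/(n(n-1)/2) = (25 - 11)/36 = 0.388889.
Step 4: Exact two-sided p-value (enumerate n! = 362880 permutations of y under H0): p = 0.180181.
Step 5: alpha = 0.1. fail to reject H0.

tau_b = 0.3889 (C=25, D=11), p = 0.180181, fail to reject H0.


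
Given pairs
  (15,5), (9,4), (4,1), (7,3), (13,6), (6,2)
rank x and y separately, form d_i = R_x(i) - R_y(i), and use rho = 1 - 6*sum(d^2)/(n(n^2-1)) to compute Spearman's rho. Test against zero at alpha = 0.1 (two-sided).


Step 1: Rank x and y separately (midranks; no ties here).
rank(x): 15->6, 9->4, 4->1, 7->3, 13->5, 6->2
rank(y): 5->5, 4->4, 1->1, 3->3, 6->6, 2->2
Step 2: d_i = R_x(i) - R_y(i); compute d_i^2.
  (6-5)^2=1, (4-4)^2=0, (1-1)^2=0, (3-3)^2=0, (5-6)^2=1, (2-2)^2=0
sum(d^2) = 2.
Step 3: rho = 1 - 6*2 / (6*(6^2 - 1)) = 1 - 12/210 = 0.942857.
Step 4: Under H0, t = rho * sqrt((n-2)/(1-rho^2)) = 5.6595 ~ t(4).
Step 5: Two-sided p-value from the t-distribution with 4 df = 0.004805.
Step 6: alpha = 0.1. reject H0.

rho = 0.9429, p = 0.004805, reject H0 at alpha = 0.1.


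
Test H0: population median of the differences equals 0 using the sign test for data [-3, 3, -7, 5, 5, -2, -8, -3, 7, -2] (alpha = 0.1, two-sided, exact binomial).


Step 1: Discard zero differences. Original n = 10; n_eff = number of nonzero differences = 10.
Nonzero differences (with sign): -3, +3, -7, +5, +5, -2, -8, -3, +7, -2
Step 2: Count signs: positive = 4, negative = 6.
Step 3: Under H0: P(positive) = 0.5, so the number of positives S ~ Bin(10, 0.5).
Step 4: Two-sided exact p-value = sum of Bin(10,0.5) probabilities at or below the observed probability = 0.753906.
Step 5: alpha = 0.1. fail to reject H0.

n_eff = 10, pos = 4, neg = 6, p = 0.753906, fail to reject H0.


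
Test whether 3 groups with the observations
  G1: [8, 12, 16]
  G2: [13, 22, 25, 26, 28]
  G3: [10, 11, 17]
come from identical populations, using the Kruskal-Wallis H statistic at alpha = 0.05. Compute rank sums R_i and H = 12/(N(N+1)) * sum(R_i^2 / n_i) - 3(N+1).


Step 1: Combine all N = 11 observations and assign midranks.
sorted (value, group, rank): (8,G1,1), (10,G3,2), (11,G3,3), (12,G1,4), (13,G2,5), (16,G1,6), (17,G3,7), (22,G2,8), (25,G2,9), (26,G2,10), (28,G2,11)
Step 2: Sum ranks within each group.
R_1 = 11 (n_1 = 3)
R_2 = 43 (n_2 = 5)
R_3 = 12 (n_3 = 3)
Step 3: H = 12/(N(N+1)) * sum(R_i^2/n_i) - 3(N+1)
     = 12/(11*12) * (11^2/3 + 43^2/5 + 12^2/3) - 3*12
     = 0.090909 * 458.133 - 36
     = 5.648485.
Step 4: No ties, so H is used without correction.
Step 5: Under H0, H ~ chi^2(2); p-value = 0.059354.
Step 6: alpha = 0.05. fail to reject H0.

H = 5.6485, df = 2, p = 0.059354, fail to reject H0.


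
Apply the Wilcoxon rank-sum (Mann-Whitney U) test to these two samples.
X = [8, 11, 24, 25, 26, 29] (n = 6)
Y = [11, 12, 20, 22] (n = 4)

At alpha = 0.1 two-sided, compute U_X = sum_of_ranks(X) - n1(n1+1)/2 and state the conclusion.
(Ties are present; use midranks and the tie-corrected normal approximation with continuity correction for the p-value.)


Step 1: Combine and sort all 10 observations; assign midranks.
sorted (value, group): (8,X), (11,X), (11,Y), (12,Y), (20,Y), (22,Y), (24,X), (25,X), (26,X), (29,X)
ranks: 8->1, 11->2.5, 11->2.5, 12->4, 20->5, 22->6, 24->7, 25->8, 26->9, 29->10
Step 2: Rank sum for X: R1 = 1 + 2.5 + 7 + 8 + 9 + 10 = 37.5.
Step 3: U_X = R1 - n1(n1+1)/2 = 37.5 - 6*7/2 = 37.5 - 21 = 16.5.
       U_Y = n1*n2 - U_X = 24 - 16.5 = 7.5.
Step 4: Ties are present, so use the tie-corrected normal approximation (with continuity correction) for the p-value.
Step 5: p-value = 0.392330; compare to alpha = 0.1. fail to reject H0.

U_X = 16.5, p = 0.392330, fail to reject H0 at alpha = 0.1.


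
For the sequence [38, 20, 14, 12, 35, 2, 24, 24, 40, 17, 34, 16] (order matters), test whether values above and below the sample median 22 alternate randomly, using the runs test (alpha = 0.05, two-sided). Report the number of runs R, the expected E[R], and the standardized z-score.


Step 1: Compute median = 22; label A = above, B = below.
Labels in order: ABBBABAAABAB  (n_A = 6, n_B = 6)
Step 2: Count runs R = 8.
Step 3: Under H0 (random ordering), E[R] = 2*n_A*n_B/(n_A+n_B) + 1 = 2*6*6/12 + 1 = 7.0000.
        Var[R] = 2*n_A*n_B*(2*n_A*n_B - n_A - n_B) / ((n_A+n_B)^2 * (n_A+n_B-1)) = 4320/1584 = 2.7273.
        SD[R] = 1.6514.
Step 4: Continuity-corrected z = (R - 0.5 - E[R]) / SD[R] = (8 - 0.5 - 7.0000) / 1.6514 = 0.3028.
Step 5: Two-sided p-value via normal approximation = 2*(1 - Phi(|z|)) = 0.762069.
Step 6: alpha = 0.05. fail to reject H0.

R = 8, z = 0.3028, p = 0.762069, fail to reject H0.


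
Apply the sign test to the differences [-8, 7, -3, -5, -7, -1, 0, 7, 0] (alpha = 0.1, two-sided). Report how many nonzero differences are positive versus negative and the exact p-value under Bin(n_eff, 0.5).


Step 1: Discard zero differences. Original n = 9; n_eff = number of nonzero differences = 7.
Nonzero differences (with sign): -8, +7, -3, -5, -7, -1, +7
Step 2: Count signs: positive = 2, negative = 5.
Step 3: Under H0: P(positive) = 0.5, so the number of positives S ~ Bin(7, 0.5).
Step 4: Two-sided exact p-value = sum of Bin(7,0.5) probabilities at or below the observed probability = 0.453125.
Step 5: alpha = 0.1. fail to reject H0.

n_eff = 7, pos = 2, neg = 5, p = 0.453125, fail to reject H0.


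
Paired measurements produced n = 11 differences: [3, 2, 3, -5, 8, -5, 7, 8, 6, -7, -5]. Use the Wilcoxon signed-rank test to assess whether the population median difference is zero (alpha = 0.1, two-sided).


Step 1: Drop any zero differences (none here) and take |d_i|.
|d| = [3, 2, 3, 5, 8, 5, 7, 8, 6, 7, 5]
Step 2: Midrank |d_i| (ties get averaged ranks).
ranks: |3|->2.5, |2|->1, |3|->2.5, |5|->5, |8|->10.5, |5|->5, |7|->8.5, |8|->10.5, |6|->7, |7|->8.5, |5|->5
Step 3: Attach original signs; sum ranks with positive sign and with negative sign.
W+ = 2.5 + 1 + 2.5 + 10.5 + 8.5 + 10.5 + 7 = 42.5
W- = 5 + 5 + 8.5 + 5 = 23.5
(Check: W+ + W- = 66 should equal n(n+1)/2 = 66.)
Step 4: Test statistic W = min(W+, W-) = 23.5.
Step 5: Ties in |d|, so use the tie-corrected normal approximation.
        E[W] = n(n+1)/4 = 11*12/4 = 33.
        Tie groups: |d|=3 (t=2), |d|=5 (t=3), |d|=7 (t=2), |d|=8 (t=2); sum(t^3 - t) = 42.
        Var[W] = n(n+1)(2n+1)/24 - sum(t^3-t)/48 = 3036/24 - 42/48 = 125.625.
        z = (W - E[W]) / sqrt(Var[W]) = (23.5 - 33) / 11.2083 = -0.8476.
        Two-sided p = 2*Phi(z) = 0.396667.
Step 6: alpha = 0.1. fail to reject H0.

W+ = 42.5, W- = 23.5, W = min = 23.5, p = 0.396667, fail to reject H0.


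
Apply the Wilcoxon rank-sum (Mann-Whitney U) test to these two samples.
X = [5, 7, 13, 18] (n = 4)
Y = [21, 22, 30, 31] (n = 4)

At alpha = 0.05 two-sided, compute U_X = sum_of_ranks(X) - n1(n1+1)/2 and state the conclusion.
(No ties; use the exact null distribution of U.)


Step 1: Combine and sort all 8 observations; assign midranks.
sorted (value, group): (5,X), (7,X), (13,X), (18,X), (21,Y), (22,Y), (30,Y), (31,Y)
ranks: 5->1, 7->2, 13->3, 18->4, 21->5, 22->6, 30->7, 31->8
Step 2: Rank sum for X: R1 = 1 + 2 + 3 + 4 = 10.
Step 3: U_X = R1 - n1(n1+1)/2 = 10 - 4*5/2 = 10 - 10 = 0.
       U_Y = n1*n2 - U_X = 16 - 0 = 16.
Step 4: No ties, so the exact null distribution of U (based on enumerating the C(8,4) = 70 equally likely rank assignments) gives the two-sided p-value.
Step 5: p-value = 0.028571; compare to alpha = 0.05. reject H0.

U_X = 0, p = 0.028571, reject H0 at alpha = 0.05.


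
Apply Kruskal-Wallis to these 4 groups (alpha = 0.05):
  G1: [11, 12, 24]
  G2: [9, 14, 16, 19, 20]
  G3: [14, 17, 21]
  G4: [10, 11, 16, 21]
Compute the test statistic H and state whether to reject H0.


Step 1: Combine all N = 15 observations and assign midranks.
sorted (value, group, rank): (9,G2,1), (10,G4,2), (11,G1,3.5), (11,G4,3.5), (12,G1,5), (14,G2,6.5), (14,G3,6.5), (16,G2,8.5), (16,G4,8.5), (17,G3,10), (19,G2,11), (20,G2,12), (21,G3,13.5), (21,G4,13.5), (24,G1,15)
Step 2: Sum ranks within each group.
R_1 = 23.5 (n_1 = 3)
R_2 = 39 (n_2 = 5)
R_3 = 30 (n_3 = 3)
R_4 = 27.5 (n_4 = 4)
Step 3: H = 12/(N(N+1)) * sum(R_i^2/n_i) - 3(N+1)
     = 12/(15*16) * (23.5^2/3 + 39^2/5 + 30^2/3 + 27.5^2/4) - 3*16
     = 0.050000 * 977.346 - 48
     = 0.867292.
Step 4: Ties present; correction factor C = 1 - 24/(15^3 - 15) = 0.992857. Corrected H = 0.867292 / 0.992857 = 0.873531.
Step 5: Under H0, H ~ chi^2(3); p-value = 0.831810.
Step 6: alpha = 0.05. fail to reject H0.

H = 0.8735, df = 3, p = 0.831810, fail to reject H0.


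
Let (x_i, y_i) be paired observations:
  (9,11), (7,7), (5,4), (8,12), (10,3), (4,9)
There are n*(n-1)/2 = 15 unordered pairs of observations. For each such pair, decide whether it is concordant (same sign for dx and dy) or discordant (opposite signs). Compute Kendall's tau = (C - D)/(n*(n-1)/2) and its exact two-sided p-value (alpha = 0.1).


Step 1: Enumerate the 15 unordered pairs (i,j) with i<j and classify each by sign(x_j-x_i) * sign(y_j-y_i).
  (1,2):dx=-2,dy=-4->C; (1,3):dx=-4,dy=-7->C; (1,4):dx=-1,dy=+1->D; (1,5):dx=+1,dy=-8->D
  (1,6):dx=-5,dy=-2->C; (2,3):dx=-2,dy=-3->C; (2,4):dx=+1,dy=+5->C; (2,5):dx=+3,dy=-4->D
  (2,6):dx=-3,dy=+2->D; (3,4):dx=+3,dy=+8->C; (3,5):dx=+5,dy=-1->D; (3,6):dx=-1,dy=+5->D
  (4,5):dx=+2,dy=-9->D; (4,6):dx=-4,dy=-3->C; (5,6):dx=-6,dy=+6->D
Step 2: C = 7, D = 8, total pairs = 15.
Step 3: tau = (C - D)/(n(n-1)/2) = (7 - 8)/15 = -0.066667.
Step 4: Exact two-sided p-value (enumerate n! = 720 permutations of y under H0): p = 1.000000.
Step 5: alpha = 0.1. fail to reject H0.

tau_b = -0.0667 (C=7, D=8), p = 1.000000, fail to reject H0.


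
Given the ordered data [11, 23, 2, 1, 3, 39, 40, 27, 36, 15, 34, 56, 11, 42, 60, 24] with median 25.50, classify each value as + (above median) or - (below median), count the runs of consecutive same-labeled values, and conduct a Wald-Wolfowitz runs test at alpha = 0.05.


Step 1: Compute median = 25.50; label A = above, B = below.
Labels in order: BBBBBAAAABAABAAB  (n_A = 8, n_B = 8)
Step 2: Count runs R = 7.
Step 3: Under H0 (random ordering), E[R] = 2*n_A*n_B/(n_A+n_B) + 1 = 2*8*8/16 + 1 = 9.0000.
        Var[R] = 2*n_A*n_B*(2*n_A*n_B - n_A - n_B) / ((n_A+n_B)^2 * (n_A+n_B-1)) = 14336/3840 = 3.7333.
        SD[R] = 1.9322.
Step 4: Continuity-corrected z = (R + 0.5 - E[R]) / SD[R] = (7 + 0.5 - 9.0000) / 1.9322 = -0.7763.
Step 5: Two-sided p-value via normal approximation = 2*(1 - Phi(|z|)) = 0.437558.
Step 6: alpha = 0.05. fail to reject H0.

R = 7, z = -0.7763, p = 0.437558, fail to reject H0.


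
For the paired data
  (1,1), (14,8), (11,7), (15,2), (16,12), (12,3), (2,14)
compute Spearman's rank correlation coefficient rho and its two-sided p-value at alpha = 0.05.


Step 1: Rank x and y separately (midranks; no ties here).
rank(x): 1->1, 14->5, 11->3, 15->6, 16->7, 12->4, 2->2
rank(y): 1->1, 8->5, 7->4, 2->2, 12->6, 3->3, 14->7
Step 2: d_i = R_x(i) - R_y(i); compute d_i^2.
  (1-1)^2=0, (5-5)^2=0, (3-4)^2=1, (6-2)^2=16, (7-6)^2=1, (4-3)^2=1, (2-7)^2=25
sum(d^2) = 44.
Step 3: rho = 1 - 6*44 / (7*(7^2 - 1)) = 1 - 264/336 = 0.214286.
Step 4: Under H0, t = rho * sqrt((n-2)/(1-rho^2)) = 0.4906 ~ t(5).
Step 5: Two-sided p-value from the t-distribution with 5 df = 0.644512.
Step 6: alpha = 0.05. fail to reject H0.

rho = 0.2143, p = 0.644512, fail to reject H0 at alpha = 0.05.


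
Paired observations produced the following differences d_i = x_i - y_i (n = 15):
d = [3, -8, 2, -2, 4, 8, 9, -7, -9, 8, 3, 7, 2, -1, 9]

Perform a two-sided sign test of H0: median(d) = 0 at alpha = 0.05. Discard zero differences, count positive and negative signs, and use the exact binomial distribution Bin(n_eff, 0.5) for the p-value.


Step 1: Discard zero differences. Original n = 15; n_eff = number of nonzero differences = 15.
Nonzero differences (with sign): +3, -8, +2, -2, +4, +8, +9, -7, -9, +8, +3, +7, +2, -1, +9
Step 2: Count signs: positive = 10, negative = 5.
Step 3: Under H0: P(positive) = 0.5, so the number of positives S ~ Bin(15, 0.5).
Step 4: Two-sided exact p-value = sum of Bin(15,0.5) probabilities at or below the observed probability = 0.301758.
Step 5: alpha = 0.05. fail to reject H0.

n_eff = 15, pos = 10, neg = 5, p = 0.301758, fail to reject H0.


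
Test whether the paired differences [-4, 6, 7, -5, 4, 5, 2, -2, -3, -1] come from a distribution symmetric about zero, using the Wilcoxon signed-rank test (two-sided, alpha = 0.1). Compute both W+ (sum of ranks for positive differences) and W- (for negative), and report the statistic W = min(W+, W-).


Step 1: Drop any zero differences (none here) and take |d_i|.
|d| = [4, 6, 7, 5, 4, 5, 2, 2, 3, 1]
Step 2: Midrank |d_i| (ties get averaged ranks).
ranks: |4|->5.5, |6|->9, |7|->10, |5|->7.5, |4|->5.5, |5|->7.5, |2|->2.5, |2|->2.5, |3|->4, |1|->1
Step 3: Attach original signs; sum ranks with positive sign and with negative sign.
W+ = 9 + 10 + 5.5 + 7.5 + 2.5 = 34.5
W- = 5.5 + 7.5 + 2.5 + 4 + 1 = 20.5
(Check: W+ + W- = 55 should equal n(n+1)/2 = 55.)
Step 4: Test statistic W = min(W+, W-) = 20.5.
Step 5: Ties in |d|, so use the tie-corrected normal approximation.
        E[W] = n(n+1)/4 = 10*11/4 = 27.5.
        Tie groups: |d|=2 (t=2), |d|=4 (t=2), |d|=5 (t=2); sum(t^3 - t) = 18.
        Var[W] = n(n+1)(2n+1)/24 - sum(t^3-t)/48 = 2310/24 - 18/48 = 95.875.
        z = (W - E[W]) / sqrt(Var[W]) = (20.5 - 27.5) / 9.7916 = -0.7149.
        Two-sided p = 2*Phi(z) = 0.474671.
Step 6: alpha = 0.1. fail to reject H0.

W+ = 34.5, W- = 20.5, W = min = 20.5, p = 0.474671, fail to reject H0.


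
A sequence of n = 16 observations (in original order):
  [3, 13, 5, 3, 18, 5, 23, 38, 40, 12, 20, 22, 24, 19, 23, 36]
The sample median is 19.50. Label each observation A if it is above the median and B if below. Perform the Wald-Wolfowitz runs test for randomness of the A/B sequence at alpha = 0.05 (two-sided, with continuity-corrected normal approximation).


Step 1: Compute median = 19.50; label A = above, B = below.
Labels in order: BBBBBBAAABAAABAA  (n_A = 8, n_B = 8)
Step 2: Count runs R = 6.
Step 3: Under H0 (random ordering), E[R] = 2*n_A*n_B/(n_A+n_B) + 1 = 2*8*8/16 + 1 = 9.0000.
        Var[R] = 2*n_A*n_B*(2*n_A*n_B - n_A - n_B) / ((n_A+n_B)^2 * (n_A+n_B-1)) = 14336/3840 = 3.7333.
        SD[R] = 1.9322.
Step 4: Continuity-corrected z = (R + 0.5 - E[R]) / SD[R] = (6 + 0.5 - 9.0000) / 1.9322 = -1.2939.
Step 5: Two-sided p-value via normal approximation = 2*(1 - Phi(|z|)) = 0.195709.
Step 6: alpha = 0.05. fail to reject H0.

R = 6, z = -1.2939, p = 0.195709, fail to reject H0.


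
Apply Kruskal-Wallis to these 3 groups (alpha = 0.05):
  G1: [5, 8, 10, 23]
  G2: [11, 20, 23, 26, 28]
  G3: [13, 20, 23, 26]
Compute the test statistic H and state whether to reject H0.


Step 1: Combine all N = 13 observations and assign midranks.
sorted (value, group, rank): (5,G1,1), (8,G1,2), (10,G1,3), (11,G2,4), (13,G3,5), (20,G2,6.5), (20,G3,6.5), (23,G1,9), (23,G2,9), (23,G3,9), (26,G2,11.5), (26,G3,11.5), (28,G2,13)
Step 2: Sum ranks within each group.
R_1 = 15 (n_1 = 4)
R_2 = 44 (n_2 = 5)
R_3 = 32 (n_3 = 4)
Step 3: H = 12/(N(N+1)) * sum(R_i^2/n_i) - 3(N+1)
     = 12/(13*14) * (15^2/4 + 44^2/5 + 32^2/4) - 3*14
     = 0.065934 * 699.45 - 42
     = 4.117582.
Step 4: Ties present; correction factor C = 1 - 36/(13^3 - 13) = 0.983516. Corrected H = 4.117582 / 0.983516 = 4.186592.
Step 5: Under H0, H ~ chi^2(2); p-value = 0.123280.
Step 6: alpha = 0.05. fail to reject H0.

H = 4.1866, df = 2, p = 0.123280, fail to reject H0.


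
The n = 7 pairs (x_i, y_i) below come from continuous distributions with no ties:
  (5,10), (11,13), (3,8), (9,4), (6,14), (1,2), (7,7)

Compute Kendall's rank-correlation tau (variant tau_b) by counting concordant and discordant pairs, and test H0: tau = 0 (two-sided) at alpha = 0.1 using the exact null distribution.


Step 1: Enumerate the 21 unordered pairs (i,j) with i<j and classify each by sign(x_j-x_i) * sign(y_j-y_i).
  (1,2):dx=+6,dy=+3->C; (1,3):dx=-2,dy=-2->C; (1,4):dx=+4,dy=-6->D; (1,5):dx=+1,dy=+4->C
  (1,6):dx=-4,dy=-8->C; (1,7):dx=+2,dy=-3->D; (2,3):dx=-8,dy=-5->C; (2,4):dx=-2,dy=-9->C
  (2,5):dx=-5,dy=+1->D; (2,6):dx=-10,dy=-11->C; (2,7):dx=-4,dy=-6->C; (3,4):dx=+6,dy=-4->D
  (3,5):dx=+3,dy=+6->C; (3,6):dx=-2,dy=-6->C; (3,7):dx=+4,dy=-1->D; (4,5):dx=-3,dy=+10->D
  (4,6):dx=-8,dy=-2->C; (4,7):dx=-2,dy=+3->D; (5,6):dx=-5,dy=-12->C; (5,7):dx=+1,dy=-7->D
  (6,7):dx=+6,dy=+5->C
Step 2: C = 13, D = 8, total pairs = 21.
Step 3: tau = (C - D)/(n(n-1)/2) = (13 - 8)/21 = 0.238095.
Step 4: Exact two-sided p-value (enumerate n! = 5040 permutations of y under H0): p = 0.561905.
Step 5: alpha = 0.1. fail to reject H0.

tau_b = 0.2381 (C=13, D=8), p = 0.561905, fail to reject H0.


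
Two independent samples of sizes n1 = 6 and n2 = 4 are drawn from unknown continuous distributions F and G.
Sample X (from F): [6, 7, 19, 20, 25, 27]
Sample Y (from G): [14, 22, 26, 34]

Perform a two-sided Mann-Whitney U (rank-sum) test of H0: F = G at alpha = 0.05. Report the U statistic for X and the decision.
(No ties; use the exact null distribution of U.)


Step 1: Combine and sort all 10 observations; assign midranks.
sorted (value, group): (6,X), (7,X), (14,Y), (19,X), (20,X), (22,Y), (25,X), (26,Y), (27,X), (34,Y)
ranks: 6->1, 7->2, 14->3, 19->4, 20->5, 22->6, 25->7, 26->8, 27->9, 34->10
Step 2: Rank sum for X: R1 = 1 + 2 + 4 + 5 + 7 + 9 = 28.
Step 3: U_X = R1 - n1(n1+1)/2 = 28 - 6*7/2 = 28 - 21 = 7.
       U_Y = n1*n2 - U_X = 24 - 7 = 17.
Step 4: No ties, so the exact null distribution of U (based on enumerating the C(10,6) = 210 equally likely rank assignments) gives the two-sided p-value.
Step 5: p-value = 0.352381; compare to alpha = 0.05. fail to reject H0.

U_X = 7, p = 0.352381, fail to reject H0 at alpha = 0.05.
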